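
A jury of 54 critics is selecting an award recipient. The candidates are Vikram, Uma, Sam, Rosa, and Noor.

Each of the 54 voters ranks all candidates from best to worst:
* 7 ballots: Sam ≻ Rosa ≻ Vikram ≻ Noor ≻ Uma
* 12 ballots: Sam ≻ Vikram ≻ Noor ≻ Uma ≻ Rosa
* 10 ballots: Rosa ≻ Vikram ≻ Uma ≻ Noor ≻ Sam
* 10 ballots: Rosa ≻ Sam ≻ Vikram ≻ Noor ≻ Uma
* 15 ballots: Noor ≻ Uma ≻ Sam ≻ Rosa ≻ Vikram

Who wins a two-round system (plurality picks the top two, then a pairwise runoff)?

Sam

Round 1 first-place votes: Vikram 0, Uma 0, Sam 19, Rosa 20, Noor 15. Rosa and Sam advance.
Runoff: Rosa is ranked above Sam on 20 ballots, Sam above Rosa on 34.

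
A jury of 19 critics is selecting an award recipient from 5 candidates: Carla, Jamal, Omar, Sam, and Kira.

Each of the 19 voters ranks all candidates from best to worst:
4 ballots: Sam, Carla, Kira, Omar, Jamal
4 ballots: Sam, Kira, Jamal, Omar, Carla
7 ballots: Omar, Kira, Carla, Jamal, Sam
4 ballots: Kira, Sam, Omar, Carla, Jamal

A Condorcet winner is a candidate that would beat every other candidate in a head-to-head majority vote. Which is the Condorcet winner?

Kira

Kira vs Carla: 15–4
Kira vs Jamal: 19–0
Kira vs Omar: 12–7
Kira vs Sam: 11–8
Kira beats every other candidate.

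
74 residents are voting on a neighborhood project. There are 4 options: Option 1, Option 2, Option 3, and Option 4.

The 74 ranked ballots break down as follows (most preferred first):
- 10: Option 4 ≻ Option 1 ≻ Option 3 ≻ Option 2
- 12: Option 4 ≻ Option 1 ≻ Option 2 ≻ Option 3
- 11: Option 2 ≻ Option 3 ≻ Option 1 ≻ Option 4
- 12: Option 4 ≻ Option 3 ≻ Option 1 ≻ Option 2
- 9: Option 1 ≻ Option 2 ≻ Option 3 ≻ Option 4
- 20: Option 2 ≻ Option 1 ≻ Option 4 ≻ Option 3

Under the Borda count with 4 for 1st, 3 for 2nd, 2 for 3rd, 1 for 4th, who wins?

Option 1

Option 1: 10×3 + 12×3 + 11×2 + 12×2 + 9×4 + 20×3 = 208
Option 2: 10×1 + 12×2 + 11×4 + 12×1 + 9×3 + 20×4 = 197
Option 3: 10×2 + 12×1 + 11×3 + 12×3 + 9×2 + 20×1 = 139
Option 4: 10×4 + 12×4 + 11×1 + 12×4 + 9×1 + 20×2 = 196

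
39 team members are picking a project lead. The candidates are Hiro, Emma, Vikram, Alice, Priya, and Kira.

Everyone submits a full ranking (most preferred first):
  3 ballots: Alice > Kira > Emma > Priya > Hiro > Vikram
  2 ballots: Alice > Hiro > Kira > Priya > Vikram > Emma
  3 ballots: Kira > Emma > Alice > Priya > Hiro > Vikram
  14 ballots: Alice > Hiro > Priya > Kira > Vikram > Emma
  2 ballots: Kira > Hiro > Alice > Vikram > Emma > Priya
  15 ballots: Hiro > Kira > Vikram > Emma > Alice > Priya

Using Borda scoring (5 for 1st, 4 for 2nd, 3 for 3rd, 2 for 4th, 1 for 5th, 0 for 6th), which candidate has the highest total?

Hiro

Hiro: 3×1 + 2×4 + 3×1 + 14×4 + 2×4 + 15×5 = 153
Emma: 3×3 + 2×0 + 3×4 + 14×0 + 2×1 + 15×2 = 53
Vikram: 3×0 + 2×1 + 3×0 + 14×1 + 2×2 + 15×3 = 65
Alice: 3×5 + 2×5 + 3×3 + 14×5 + 2×3 + 15×1 = 125
Priya: 3×2 + 2×2 + 3×2 + 14×3 + 2×0 + 15×0 = 58
Kira: 3×4 + 2×3 + 3×5 + 14×2 + 2×5 + 15×4 = 131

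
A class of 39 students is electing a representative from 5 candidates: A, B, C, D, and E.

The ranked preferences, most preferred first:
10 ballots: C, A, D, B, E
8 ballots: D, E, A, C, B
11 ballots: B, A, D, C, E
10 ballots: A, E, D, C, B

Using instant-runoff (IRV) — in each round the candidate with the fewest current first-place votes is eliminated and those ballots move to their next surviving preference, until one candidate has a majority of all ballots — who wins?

A

Round 1: A 10, B 11, C 10, D 8, E 0. E eliminated.
Round 2: A 10, B 11, C 10, D 8. D eliminated.
Round 3: A 18, B 11, C 10. C eliminated.
Round 4: A 28, B 11. A has a majority (≥20).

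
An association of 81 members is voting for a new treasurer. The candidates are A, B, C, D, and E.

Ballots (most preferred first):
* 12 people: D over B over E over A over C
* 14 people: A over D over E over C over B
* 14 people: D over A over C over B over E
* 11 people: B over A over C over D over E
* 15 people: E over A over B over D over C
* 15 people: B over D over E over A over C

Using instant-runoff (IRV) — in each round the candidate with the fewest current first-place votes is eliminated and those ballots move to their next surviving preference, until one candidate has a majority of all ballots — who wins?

Round 1: A 14, B 26, C 0, D 26, E 15. C eliminated.
Round 2: A 14, B 26, D 26, E 15. A eliminated.
Round 3: B 26, D 40, E 15. E eliminated.
Round 4: B 41, D 40. B has a majority (≥41).

B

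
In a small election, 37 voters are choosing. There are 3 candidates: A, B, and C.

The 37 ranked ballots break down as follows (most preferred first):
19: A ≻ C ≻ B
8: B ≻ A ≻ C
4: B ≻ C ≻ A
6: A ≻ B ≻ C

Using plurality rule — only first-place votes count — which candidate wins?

A

First-place votes: A 25, B 12, C 0.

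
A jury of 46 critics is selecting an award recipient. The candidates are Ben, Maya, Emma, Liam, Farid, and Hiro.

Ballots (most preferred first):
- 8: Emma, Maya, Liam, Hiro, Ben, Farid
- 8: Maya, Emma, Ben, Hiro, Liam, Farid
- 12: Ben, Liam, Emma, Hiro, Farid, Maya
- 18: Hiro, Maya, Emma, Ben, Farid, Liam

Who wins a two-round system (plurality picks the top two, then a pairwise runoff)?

Round 1 first-place votes: Ben 12, Maya 8, Emma 8, Liam 0, Farid 0, Hiro 18. Hiro and Ben advance.
Runoff: Hiro is ranked above Ben on 26 ballots, Ben above Hiro on 20.

Hiro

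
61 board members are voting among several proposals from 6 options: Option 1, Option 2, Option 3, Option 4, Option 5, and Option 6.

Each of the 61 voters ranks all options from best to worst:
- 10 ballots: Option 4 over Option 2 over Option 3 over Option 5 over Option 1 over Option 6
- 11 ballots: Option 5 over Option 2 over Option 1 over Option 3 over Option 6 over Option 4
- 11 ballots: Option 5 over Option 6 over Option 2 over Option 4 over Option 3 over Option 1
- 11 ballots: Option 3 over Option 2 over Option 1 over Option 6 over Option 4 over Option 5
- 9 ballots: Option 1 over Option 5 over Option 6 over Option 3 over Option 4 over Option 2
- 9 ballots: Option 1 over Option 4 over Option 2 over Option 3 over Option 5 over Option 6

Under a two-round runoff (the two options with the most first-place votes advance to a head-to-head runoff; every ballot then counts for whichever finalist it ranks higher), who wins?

Round 1 first-place votes: Option 1 18, Option 2 0, Option 3 11, Option 4 10, Option 5 22, Option 6 0. Option 5 and Option 1 advance.
Runoff: Option 5 is ranked above Option 1 on 32 ballots, Option 1 above Option 5 on 29.

Option 5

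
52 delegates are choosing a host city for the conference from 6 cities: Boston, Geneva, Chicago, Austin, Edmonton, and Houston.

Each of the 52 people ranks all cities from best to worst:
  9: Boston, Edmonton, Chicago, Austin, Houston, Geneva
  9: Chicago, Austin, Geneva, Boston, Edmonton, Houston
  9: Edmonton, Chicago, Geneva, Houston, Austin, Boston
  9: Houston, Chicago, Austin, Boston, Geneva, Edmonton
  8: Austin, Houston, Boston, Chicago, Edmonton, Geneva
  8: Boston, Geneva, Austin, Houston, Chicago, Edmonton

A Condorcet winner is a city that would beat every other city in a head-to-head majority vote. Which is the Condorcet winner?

Chicago vs Boston: 27–25
Chicago vs Geneva: 44–8
Chicago vs Austin: 36–16
Chicago vs Edmonton: 34–18
Chicago vs Houston: 27–25
Chicago beats every other city.

Chicago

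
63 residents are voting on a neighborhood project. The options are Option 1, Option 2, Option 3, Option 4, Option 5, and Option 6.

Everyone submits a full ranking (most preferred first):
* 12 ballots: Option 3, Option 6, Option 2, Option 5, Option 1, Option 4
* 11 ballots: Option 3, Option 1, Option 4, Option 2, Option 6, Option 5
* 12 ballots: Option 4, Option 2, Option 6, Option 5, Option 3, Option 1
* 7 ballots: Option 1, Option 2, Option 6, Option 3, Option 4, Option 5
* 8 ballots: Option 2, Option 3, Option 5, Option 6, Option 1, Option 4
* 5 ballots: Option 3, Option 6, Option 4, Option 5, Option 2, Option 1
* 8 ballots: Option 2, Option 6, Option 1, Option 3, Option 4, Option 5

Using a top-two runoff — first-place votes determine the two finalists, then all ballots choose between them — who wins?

Option 2

Round 1 first-place votes: Option 1 7, Option 2 16, Option 3 28, Option 4 12, Option 5 0, Option 6 0. Option 3 and Option 2 advance.
Runoff: Option 3 is ranked above Option 2 on 28 ballots, Option 2 above Option 3 on 35.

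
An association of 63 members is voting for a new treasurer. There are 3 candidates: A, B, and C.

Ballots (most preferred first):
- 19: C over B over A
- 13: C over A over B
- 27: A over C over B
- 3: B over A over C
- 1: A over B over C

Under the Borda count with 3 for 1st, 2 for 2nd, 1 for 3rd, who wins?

A: 19×1 + 13×2 + 27×3 + 3×2 + 1×3 = 135
B: 19×2 + 13×1 + 27×1 + 3×3 + 1×2 = 89
C: 19×3 + 13×3 + 27×2 + 3×1 + 1×1 = 154

C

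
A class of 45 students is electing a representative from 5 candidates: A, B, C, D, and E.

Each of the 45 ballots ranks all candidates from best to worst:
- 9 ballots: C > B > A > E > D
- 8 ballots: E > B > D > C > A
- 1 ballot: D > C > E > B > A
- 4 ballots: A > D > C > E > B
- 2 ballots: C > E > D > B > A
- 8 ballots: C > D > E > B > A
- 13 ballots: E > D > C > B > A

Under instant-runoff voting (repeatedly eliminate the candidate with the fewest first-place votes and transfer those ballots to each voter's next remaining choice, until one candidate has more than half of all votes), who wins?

Round 1: A 4, B 0, C 19, D 1, E 21. B eliminated.
Round 2: A 4, C 19, D 1, E 21. D eliminated.
Round 3: A 4, C 20, E 21. A eliminated.
Round 4: C 24, E 21. C has a majority (≥23).

C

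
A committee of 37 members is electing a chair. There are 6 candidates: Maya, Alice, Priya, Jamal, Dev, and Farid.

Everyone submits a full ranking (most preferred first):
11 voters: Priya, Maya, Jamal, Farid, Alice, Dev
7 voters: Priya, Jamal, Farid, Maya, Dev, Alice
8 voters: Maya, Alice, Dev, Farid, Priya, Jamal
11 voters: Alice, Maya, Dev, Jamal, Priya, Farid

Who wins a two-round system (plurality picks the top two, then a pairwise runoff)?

Round 1 first-place votes: Maya 8, Alice 11, Priya 18, Jamal 0, Dev 0, Farid 0. Priya and Alice advance.
Runoff: Priya is ranked above Alice on 18 ballots, Alice above Priya on 19.

Alice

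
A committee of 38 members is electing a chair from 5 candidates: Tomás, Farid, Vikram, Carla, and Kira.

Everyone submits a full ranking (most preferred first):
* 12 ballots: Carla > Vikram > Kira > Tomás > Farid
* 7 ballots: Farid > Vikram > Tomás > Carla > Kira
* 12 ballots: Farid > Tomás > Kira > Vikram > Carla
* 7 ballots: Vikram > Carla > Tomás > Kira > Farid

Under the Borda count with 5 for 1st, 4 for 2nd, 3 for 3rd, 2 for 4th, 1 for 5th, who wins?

Tomás: 12×2 + 7×3 + 12×4 + 7×3 = 114
Farid: 12×1 + 7×5 + 12×5 + 7×1 = 114
Vikram: 12×4 + 7×4 + 12×2 + 7×5 = 135
Carla: 12×5 + 7×2 + 12×1 + 7×4 = 114
Kira: 12×3 + 7×1 + 12×3 + 7×2 = 93

Vikram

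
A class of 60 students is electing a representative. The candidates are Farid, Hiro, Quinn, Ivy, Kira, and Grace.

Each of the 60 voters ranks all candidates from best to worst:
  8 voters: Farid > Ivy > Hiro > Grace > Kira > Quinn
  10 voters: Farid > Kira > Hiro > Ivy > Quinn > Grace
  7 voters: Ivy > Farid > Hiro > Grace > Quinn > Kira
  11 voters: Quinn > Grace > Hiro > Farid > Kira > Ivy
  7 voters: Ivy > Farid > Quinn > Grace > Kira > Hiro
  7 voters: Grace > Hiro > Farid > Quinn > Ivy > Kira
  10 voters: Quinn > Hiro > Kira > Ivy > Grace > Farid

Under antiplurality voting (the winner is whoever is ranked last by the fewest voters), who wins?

Last-place votes: Farid 10, Hiro 7, Quinn 8, Ivy 11, Kira 14, Grace 10.

Hiro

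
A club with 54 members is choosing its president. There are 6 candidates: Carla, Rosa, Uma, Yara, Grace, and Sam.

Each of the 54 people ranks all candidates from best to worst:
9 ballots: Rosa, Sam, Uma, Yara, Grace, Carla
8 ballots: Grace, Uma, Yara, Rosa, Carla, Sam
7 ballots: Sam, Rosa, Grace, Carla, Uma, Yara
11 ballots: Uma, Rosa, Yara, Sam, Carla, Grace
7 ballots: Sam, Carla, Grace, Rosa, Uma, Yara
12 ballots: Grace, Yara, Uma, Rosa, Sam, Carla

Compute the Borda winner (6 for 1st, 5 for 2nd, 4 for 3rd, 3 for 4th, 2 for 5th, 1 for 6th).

Carla: 9×1 + 8×2 + 7×3 + 11×2 + 7×5 + 12×1 = 115
Rosa: 9×6 + 8×3 + 7×5 + 11×5 + 7×3 + 12×3 = 225
Uma: 9×4 + 8×5 + 7×2 + 11×6 + 7×2 + 12×4 = 218
Yara: 9×3 + 8×4 + 7×1 + 11×4 + 7×1 + 12×5 = 177
Grace: 9×2 + 8×6 + 7×4 + 11×1 + 7×4 + 12×6 = 205
Sam: 9×5 + 8×1 + 7×6 + 11×3 + 7×6 + 12×2 = 194

Rosa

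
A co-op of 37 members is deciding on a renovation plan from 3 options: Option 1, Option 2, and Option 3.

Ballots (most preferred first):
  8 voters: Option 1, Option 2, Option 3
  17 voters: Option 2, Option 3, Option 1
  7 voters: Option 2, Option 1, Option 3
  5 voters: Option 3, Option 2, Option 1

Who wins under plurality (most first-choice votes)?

Option 2

First-place votes: Option 1 8, Option 2 24, Option 3 5.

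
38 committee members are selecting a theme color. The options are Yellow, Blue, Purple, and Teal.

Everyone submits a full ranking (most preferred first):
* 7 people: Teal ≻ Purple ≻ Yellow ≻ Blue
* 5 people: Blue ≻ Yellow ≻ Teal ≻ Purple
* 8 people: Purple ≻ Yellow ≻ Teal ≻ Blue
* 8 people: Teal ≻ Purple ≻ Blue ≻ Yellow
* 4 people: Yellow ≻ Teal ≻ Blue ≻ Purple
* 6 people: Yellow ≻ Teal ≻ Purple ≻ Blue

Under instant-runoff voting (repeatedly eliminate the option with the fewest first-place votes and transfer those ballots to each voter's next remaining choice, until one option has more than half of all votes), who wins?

Round 1: Yellow 10, Blue 5, Purple 8, Teal 15. Blue eliminated.
Round 2: Yellow 15, Purple 8, Teal 15. Purple eliminated.
Round 3: Yellow 23, Teal 15. Yellow has a majority (≥20).

Yellow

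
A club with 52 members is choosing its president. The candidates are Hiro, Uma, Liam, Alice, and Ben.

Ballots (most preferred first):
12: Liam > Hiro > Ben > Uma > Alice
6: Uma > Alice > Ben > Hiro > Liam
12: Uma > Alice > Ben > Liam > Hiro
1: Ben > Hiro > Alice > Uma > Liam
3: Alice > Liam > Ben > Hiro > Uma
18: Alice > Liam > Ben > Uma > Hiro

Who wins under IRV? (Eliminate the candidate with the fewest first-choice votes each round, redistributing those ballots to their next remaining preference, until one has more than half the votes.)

Uma

Round 1: Hiro 0, Uma 18, Liam 12, Alice 21, Ben 1. Hiro eliminated.
Round 2: Uma 18, Liam 12, Alice 21, Ben 1. Ben eliminated.
Round 3: Uma 18, Liam 12, Alice 22. Liam eliminated.
Round 4: Uma 30, Alice 22. Uma has a majority (≥27).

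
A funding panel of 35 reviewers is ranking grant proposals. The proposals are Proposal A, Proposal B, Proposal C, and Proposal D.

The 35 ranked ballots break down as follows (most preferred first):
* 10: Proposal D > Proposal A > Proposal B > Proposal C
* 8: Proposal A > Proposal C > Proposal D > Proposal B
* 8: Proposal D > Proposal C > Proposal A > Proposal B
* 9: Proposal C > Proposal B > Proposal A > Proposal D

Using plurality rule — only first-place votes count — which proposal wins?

Proposal D

First-place votes: Proposal A 8, Proposal B 0, Proposal C 9, Proposal D 18.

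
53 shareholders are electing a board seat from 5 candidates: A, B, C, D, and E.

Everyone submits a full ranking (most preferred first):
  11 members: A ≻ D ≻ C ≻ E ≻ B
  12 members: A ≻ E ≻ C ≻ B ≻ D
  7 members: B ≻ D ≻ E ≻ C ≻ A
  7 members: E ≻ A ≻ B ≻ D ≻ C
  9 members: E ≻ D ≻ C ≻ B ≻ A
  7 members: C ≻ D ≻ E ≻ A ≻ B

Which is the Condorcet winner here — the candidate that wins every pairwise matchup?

E

E vs A: 30–23
E vs B: 46–7
E vs C: 35–18
E vs D: 28–25
E beats every other candidate.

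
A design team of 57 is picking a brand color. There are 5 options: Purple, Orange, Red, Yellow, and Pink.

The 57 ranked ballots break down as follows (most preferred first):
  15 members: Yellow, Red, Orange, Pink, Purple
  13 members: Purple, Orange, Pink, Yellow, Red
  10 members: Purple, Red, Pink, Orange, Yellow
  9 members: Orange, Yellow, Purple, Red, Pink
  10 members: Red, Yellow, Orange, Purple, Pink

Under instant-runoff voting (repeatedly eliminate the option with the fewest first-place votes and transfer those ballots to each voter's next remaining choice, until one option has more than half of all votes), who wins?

Yellow

Round 1: Purple 23, Orange 9, Red 10, Yellow 15, Pink 0. Pink eliminated.
Round 2: Purple 23, Orange 9, Red 10, Yellow 15. Orange eliminated.
Round 3: Purple 23, Red 10, Yellow 24. Red eliminated.
Round 4: Purple 23, Yellow 34. Yellow has a majority (≥29).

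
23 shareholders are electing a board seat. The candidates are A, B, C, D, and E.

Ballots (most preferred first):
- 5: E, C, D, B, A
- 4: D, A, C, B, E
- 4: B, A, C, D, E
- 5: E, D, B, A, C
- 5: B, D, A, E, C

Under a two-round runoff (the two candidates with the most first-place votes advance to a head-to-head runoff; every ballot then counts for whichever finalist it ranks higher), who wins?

B

Round 1 first-place votes: A 0, B 9, C 0, D 4, E 10. E and B advance.
Runoff: E is ranked above B on 10 ballots, B above E on 13.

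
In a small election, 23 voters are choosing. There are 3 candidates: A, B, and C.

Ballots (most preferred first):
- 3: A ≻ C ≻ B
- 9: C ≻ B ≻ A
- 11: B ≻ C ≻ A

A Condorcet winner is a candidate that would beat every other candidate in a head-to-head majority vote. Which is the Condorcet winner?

C

C vs A: 20–3
C vs B: 12–11
C beats every other candidate.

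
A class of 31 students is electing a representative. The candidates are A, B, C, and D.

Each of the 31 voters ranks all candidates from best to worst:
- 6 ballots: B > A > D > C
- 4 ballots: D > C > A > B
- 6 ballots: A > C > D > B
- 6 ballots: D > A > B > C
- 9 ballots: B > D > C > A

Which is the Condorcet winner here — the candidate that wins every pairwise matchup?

D vs A: 19–12
D vs B: 16–15
D vs C: 25–6
D beats every other candidate.

D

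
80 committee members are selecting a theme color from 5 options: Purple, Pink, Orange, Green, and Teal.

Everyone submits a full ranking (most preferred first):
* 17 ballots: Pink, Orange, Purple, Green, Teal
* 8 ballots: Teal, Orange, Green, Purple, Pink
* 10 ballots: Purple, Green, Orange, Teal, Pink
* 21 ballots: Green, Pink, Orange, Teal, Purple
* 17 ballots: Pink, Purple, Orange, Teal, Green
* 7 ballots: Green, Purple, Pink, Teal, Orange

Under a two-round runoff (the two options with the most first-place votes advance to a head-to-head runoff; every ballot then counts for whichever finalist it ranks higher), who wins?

Round 1 first-place votes: Purple 10, Pink 34, Orange 0, Green 28, Teal 8. Pink and Green advance.
Runoff: Pink is ranked above Green on 34 ballots, Green above Pink on 46.

Green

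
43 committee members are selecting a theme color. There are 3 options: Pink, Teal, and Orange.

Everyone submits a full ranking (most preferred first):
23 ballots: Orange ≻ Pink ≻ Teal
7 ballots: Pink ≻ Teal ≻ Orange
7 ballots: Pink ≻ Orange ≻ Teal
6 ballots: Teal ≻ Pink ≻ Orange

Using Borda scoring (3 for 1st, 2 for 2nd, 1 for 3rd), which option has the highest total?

Pink: 23×2 + 7×3 + 7×3 + 6×2 = 100
Teal: 23×1 + 7×2 + 7×1 + 6×3 = 62
Orange: 23×3 + 7×1 + 7×2 + 6×1 = 96

Pink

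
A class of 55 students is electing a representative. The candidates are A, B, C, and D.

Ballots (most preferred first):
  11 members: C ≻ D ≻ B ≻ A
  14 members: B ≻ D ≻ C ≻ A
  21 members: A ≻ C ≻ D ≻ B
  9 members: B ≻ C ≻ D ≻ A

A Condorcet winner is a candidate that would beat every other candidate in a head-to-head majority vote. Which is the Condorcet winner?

C

C vs A: 34–21
C vs B: 32–23
C vs D: 41–14
C beats every other candidate.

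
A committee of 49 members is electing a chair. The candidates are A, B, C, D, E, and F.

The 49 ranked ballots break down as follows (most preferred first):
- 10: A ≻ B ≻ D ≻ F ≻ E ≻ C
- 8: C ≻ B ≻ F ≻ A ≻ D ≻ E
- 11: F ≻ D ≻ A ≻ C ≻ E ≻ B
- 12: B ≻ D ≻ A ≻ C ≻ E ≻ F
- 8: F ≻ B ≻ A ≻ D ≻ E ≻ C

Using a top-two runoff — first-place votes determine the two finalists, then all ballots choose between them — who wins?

B

Round 1 first-place votes: A 10, B 12, C 8, D 0, E 0, F 19. F and B advance.
Runoff: F is ranked above B on 19 ballots, B above F on 30.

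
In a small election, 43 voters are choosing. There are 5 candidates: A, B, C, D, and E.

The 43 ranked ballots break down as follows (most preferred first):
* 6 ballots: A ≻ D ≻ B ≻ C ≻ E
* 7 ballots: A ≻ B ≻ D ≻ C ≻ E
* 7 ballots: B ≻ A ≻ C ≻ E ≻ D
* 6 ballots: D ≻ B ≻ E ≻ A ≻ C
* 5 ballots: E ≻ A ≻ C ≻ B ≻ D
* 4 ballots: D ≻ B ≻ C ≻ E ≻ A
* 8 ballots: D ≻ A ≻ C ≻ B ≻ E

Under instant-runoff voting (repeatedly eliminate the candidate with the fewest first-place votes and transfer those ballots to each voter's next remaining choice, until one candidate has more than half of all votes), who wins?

Round 1: A 13, B 7, C 0, D 18, E 5. C eliminated.
Round 2: A 13, B 7, D 18, E 5. E eliminated.
Round 3: A 18, B 7, D 18. B eliminated.
Round 4: A 25, D 18. A has a majority (≥22).

A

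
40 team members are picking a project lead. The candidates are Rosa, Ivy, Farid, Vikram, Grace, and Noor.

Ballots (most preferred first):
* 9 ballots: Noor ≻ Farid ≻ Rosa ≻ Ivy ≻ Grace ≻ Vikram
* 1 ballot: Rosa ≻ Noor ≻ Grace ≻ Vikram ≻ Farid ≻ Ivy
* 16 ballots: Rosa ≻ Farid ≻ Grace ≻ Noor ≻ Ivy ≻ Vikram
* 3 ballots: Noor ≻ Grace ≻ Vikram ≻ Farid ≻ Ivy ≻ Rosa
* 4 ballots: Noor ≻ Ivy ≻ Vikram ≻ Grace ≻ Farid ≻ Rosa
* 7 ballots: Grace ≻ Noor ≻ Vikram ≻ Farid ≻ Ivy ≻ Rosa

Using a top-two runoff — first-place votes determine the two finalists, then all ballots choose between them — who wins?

Noor

Round 1 first-place votes: Rosa 17, Ivy 0, Farid 0, Vikram 0, Grace 7, Noor 16. Rosa and Noor advance.
Runoff: Rosa is ranked above Noor on 17 ballots, Noor above Rosa on 23.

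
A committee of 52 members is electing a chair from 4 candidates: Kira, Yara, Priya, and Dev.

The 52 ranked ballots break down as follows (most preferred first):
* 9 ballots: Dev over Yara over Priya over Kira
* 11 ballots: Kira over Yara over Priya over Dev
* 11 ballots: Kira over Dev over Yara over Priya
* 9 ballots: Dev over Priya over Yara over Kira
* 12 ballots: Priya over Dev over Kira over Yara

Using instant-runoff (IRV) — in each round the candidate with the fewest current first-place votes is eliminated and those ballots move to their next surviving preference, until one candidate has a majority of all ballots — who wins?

Round 1: Kira 22, Yara 0, Priya 12, Dev 18. Yara eliminated.
Round 2: Kira 22, Priya 12, Dev 18. Priya eliminated.
Round 3: Kira 22, Dev 30. Dev has a majority (≥27).

Dev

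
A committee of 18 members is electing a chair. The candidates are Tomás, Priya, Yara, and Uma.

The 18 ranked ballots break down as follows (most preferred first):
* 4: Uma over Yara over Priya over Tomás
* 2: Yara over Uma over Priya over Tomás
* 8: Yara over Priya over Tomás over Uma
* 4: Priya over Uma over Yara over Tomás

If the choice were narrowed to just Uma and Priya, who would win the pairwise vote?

Priya

Uma is ranked above Priya on 6 ballots; Priya above Uma on 12.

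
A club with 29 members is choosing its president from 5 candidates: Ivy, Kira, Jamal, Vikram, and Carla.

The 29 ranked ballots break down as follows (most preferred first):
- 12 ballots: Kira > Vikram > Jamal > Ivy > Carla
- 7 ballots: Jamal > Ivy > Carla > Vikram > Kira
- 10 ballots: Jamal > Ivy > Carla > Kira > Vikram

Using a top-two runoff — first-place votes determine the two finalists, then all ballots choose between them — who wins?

Jamal

Round 1 first-place votes: Ivy 0, Kira 12, Jamal 17, Vikram 0, Carla 0. Jamal and Kira advance.
Runoff: Jamal is ranked above Kira on 17 ballots, Kira above Jamal on 12.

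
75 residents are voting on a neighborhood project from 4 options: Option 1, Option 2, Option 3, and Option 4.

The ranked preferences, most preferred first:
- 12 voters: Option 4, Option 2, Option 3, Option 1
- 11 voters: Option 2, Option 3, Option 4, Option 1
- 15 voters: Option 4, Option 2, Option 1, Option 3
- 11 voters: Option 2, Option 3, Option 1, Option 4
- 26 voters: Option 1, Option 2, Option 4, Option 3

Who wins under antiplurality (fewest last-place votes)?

Option 2

Last-place votes: Option 1 23, Option 2 0, Option 3 41, Option 4 11.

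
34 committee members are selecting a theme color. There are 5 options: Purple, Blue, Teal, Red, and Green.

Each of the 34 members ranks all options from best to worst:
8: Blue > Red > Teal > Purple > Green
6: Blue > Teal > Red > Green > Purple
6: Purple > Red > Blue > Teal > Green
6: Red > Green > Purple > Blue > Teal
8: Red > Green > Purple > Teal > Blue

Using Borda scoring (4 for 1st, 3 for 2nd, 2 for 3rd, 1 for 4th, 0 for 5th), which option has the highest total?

Red

Purple: 8×1 + 6×0 + 6×4 + 6×2 + 8×2 = 60
Blue: 8×4 + 6×4 + 6×2 + 6×1 + 8×0 = 74
Teal: 8×2 + 6×3 + 6×1 + 6×0 + 8×1 = 48
Red: 8×3 + 6×2 + 6×3 + 6×4 + 8×4 = 110
Green: 8×0 + 6×1 + 6×0 + 6×3 + 8×3 = 48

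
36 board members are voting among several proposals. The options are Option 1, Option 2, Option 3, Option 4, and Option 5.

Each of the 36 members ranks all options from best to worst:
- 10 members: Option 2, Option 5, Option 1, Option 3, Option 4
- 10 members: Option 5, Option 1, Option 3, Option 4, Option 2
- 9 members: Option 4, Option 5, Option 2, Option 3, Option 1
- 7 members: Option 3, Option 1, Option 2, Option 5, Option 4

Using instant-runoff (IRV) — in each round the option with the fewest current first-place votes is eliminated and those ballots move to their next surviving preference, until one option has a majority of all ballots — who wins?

Option 5

Round 1: Option 1 0, Option 2 10, Option 3 7, Option 4 9, Option 5 10. Option 1 eliminated.
Round 2: Option 2 10, Option 3 7, Option 4 9, Option 5 10. Option 3 eliminated.
Round 3: Option 2 17, Option 4 9, Option 5 10. Option 4 eliminated.
Round 4: Option 2 17, Option 5 19. Option 5 has a majority (≥19).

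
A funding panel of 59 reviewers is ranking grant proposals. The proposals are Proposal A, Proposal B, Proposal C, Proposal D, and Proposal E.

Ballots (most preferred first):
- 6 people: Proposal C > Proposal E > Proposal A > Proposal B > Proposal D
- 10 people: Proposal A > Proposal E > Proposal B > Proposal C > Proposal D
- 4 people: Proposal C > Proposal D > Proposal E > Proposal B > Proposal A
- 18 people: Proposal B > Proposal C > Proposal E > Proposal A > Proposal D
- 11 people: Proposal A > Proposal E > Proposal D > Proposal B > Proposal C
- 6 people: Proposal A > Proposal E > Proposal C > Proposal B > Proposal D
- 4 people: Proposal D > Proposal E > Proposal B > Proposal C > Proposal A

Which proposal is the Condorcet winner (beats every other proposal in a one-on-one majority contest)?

Proposal E

Proposal E vs Proposal A: 32–27
Proposal E vs Proposal B: 41–18
Proposal E vs Proposal C: 31–28
Proposal E vs Proposal D: 51–8
Proposal E beats every other proposal.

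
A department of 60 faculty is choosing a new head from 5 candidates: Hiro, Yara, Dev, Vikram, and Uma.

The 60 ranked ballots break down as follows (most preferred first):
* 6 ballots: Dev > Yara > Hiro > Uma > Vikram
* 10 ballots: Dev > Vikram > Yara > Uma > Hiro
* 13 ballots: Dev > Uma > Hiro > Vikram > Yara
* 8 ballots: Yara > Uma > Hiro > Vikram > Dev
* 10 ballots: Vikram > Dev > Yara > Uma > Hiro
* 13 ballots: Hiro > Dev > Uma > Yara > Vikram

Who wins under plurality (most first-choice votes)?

Dev

First-place votes: Hiro 13, Yara 8, Dev 29, Vikram 10, Uma 0.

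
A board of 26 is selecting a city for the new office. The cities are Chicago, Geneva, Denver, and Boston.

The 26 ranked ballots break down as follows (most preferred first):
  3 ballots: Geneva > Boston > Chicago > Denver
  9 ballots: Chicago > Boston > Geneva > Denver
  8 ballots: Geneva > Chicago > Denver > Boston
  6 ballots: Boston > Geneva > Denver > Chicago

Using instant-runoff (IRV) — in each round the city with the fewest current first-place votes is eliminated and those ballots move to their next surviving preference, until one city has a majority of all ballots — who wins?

Geneva

Round 1: Chicago 9, Geneva 11, Denver 0, Boston 6. Denver eliminated.
Round 2: Chicago 9, Geneva 11, Boston 6. Boston eliminated.
Round 3: Chicago 9, Geneva 17. Geneva has a majority (≥14).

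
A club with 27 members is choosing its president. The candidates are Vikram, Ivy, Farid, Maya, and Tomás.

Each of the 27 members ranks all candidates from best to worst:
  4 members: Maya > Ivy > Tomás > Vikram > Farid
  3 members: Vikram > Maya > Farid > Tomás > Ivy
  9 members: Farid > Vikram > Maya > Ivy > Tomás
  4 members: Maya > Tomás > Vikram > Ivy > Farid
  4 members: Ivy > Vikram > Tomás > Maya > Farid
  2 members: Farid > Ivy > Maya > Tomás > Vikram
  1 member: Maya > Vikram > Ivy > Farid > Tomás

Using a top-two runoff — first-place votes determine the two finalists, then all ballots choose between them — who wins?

Round 1 first-place votes: Vikram 3, Ivy 4, Farid 11, Maya 9, Tomás 0. Farid and Maya advance.
Runoff: Farid is ranked above Maya on 11 ballots, Maya above Farid on 16.

Maya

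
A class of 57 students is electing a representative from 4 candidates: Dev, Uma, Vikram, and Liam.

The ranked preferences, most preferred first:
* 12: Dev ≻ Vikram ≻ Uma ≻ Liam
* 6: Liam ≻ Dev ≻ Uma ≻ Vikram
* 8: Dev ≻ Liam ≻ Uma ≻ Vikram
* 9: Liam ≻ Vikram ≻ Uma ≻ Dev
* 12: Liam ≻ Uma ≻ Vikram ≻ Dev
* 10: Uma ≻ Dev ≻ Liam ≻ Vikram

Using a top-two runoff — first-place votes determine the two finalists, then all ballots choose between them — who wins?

Round 1 first-place votes: Dev 20, Uma 10, Vikram 0, Liam 27. Liam and Dev advance.
Runoff: Liam is ranked above Dev on 27 ballots, Dev above Liam on 30.

Dev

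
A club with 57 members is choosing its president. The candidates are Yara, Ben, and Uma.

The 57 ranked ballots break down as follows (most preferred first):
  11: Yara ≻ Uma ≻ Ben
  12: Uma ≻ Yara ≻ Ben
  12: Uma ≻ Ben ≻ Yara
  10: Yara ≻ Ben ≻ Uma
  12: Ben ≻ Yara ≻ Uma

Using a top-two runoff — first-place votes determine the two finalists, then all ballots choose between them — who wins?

Round 1 first-place votes: Yara 21, Ben 12, Uma 24. Uma and Yara advance.
Runoff: Uma is ranked above Yara on 24 ballots, Yara above Uma on 33.

Yara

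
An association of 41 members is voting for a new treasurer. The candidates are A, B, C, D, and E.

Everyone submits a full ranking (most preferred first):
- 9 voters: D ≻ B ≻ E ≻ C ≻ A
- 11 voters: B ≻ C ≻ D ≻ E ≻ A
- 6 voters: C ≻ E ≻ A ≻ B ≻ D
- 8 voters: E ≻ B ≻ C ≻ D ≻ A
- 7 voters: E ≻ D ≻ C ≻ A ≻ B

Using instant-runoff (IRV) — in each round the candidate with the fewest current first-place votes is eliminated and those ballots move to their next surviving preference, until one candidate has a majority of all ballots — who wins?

Round 1: A 0, B 11, C 6, D 9, E 15. A eliminated.
Round 2: B 11, C 6, D 9, E 15. C eliminated.
Round 3: B 11, D 9, E 21. E has a majority (≥21).

E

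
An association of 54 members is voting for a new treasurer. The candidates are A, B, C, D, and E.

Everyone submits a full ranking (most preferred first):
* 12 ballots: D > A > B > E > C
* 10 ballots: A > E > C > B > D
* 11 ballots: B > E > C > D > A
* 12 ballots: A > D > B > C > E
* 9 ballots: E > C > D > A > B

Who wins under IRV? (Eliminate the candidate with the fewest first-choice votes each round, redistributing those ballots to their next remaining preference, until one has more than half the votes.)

Round 1: A 22, B 11, C 0, D 12, E 9. C eliminated.
Round 2: A 22, B 11, D 12, E 9. E eliminated.
Round 3: A 22, B 11, D 21. B eliminated.
Round 4: A 22, D 32. D has a majority (≥28).

D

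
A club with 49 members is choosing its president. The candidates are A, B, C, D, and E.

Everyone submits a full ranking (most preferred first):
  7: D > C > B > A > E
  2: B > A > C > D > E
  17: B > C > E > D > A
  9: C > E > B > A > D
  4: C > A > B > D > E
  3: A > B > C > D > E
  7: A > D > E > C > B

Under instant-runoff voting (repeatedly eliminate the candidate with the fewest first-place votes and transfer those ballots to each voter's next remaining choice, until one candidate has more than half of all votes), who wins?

C

Round 1: A 10, B 19, C 13, D 7, E 0. E eliminated.
Round 2: A 10, B 19, C 13, D 7. D eliminated.
Round 3: A 10, B 19, C 20. A eliminated.
Round 4: B 22, C 27. C has a majority (≥25).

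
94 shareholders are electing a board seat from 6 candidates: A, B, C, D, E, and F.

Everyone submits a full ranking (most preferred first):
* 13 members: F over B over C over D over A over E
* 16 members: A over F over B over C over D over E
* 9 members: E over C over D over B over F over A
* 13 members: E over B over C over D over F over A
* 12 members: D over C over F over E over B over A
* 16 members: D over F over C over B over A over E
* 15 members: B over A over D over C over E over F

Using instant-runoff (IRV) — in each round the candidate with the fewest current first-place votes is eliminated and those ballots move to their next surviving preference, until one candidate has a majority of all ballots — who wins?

Round 1: A 16, B 15, C 0, D 28, E 22, F 13. C eliminated.
Round 2: A 16, B 15, D 28, E 22, F 13. F eliminated.
Round 3: A 16, B 28, D 28, E 22. A eliminated.
Round 4: B 44, D 28, E 22. E eliminated.
Round 5: B 57, D 37. B has a majority (≥48).

B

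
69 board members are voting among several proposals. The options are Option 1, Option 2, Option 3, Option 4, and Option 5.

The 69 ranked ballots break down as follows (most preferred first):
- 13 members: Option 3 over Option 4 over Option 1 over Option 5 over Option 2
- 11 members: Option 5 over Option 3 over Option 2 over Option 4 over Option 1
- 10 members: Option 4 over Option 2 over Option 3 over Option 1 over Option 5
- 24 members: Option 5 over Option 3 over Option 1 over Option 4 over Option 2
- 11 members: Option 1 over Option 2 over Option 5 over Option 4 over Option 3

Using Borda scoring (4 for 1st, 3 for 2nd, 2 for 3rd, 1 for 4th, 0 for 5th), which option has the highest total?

Option 3

Option 1: 13×2 + 11×0 + 10×1 + 24×2 + 11×4 = 128
Option 2: 13×0 + 11×2 + 10×3 + 24×0 + 11×3 = 85
Option 3: 13×4 + 11×3 + 10×2 + 24×3 + 11×0 = 177
Option 4: 13×3 + 11×1 + 10×4 + 24×1 + 11×1 = 125
Option 5: 13×1 + 11×4 + 10×0 + 24×4 + 11×2 = 175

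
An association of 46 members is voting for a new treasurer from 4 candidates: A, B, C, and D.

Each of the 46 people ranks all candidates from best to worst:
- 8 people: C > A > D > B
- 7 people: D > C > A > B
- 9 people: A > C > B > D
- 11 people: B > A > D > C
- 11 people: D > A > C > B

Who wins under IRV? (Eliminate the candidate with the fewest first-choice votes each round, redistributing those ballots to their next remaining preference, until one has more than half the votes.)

Round 1: A 9, B 11, C 8, D 18. C eliminated.
Round 2: A 17, B 11, D 18. B eliminated.
Round 3: A 28, D 18. A has a majority (≥24).

A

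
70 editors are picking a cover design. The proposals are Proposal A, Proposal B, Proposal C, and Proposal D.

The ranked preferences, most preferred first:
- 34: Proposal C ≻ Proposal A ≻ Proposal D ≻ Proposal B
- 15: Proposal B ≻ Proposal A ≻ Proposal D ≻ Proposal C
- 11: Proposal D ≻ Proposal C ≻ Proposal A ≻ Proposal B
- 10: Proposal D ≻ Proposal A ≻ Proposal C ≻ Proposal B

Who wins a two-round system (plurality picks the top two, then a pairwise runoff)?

Round 1 first-place votes: Proposal A 0, Proposal B 15, Proposal C 34, Proposal D 21. Proposal C and Proposal D advance.
Runoff: Proposal C is ranked above Proposal D on 34 ballots, Proposal D above Proposal C on 36.

Proposal D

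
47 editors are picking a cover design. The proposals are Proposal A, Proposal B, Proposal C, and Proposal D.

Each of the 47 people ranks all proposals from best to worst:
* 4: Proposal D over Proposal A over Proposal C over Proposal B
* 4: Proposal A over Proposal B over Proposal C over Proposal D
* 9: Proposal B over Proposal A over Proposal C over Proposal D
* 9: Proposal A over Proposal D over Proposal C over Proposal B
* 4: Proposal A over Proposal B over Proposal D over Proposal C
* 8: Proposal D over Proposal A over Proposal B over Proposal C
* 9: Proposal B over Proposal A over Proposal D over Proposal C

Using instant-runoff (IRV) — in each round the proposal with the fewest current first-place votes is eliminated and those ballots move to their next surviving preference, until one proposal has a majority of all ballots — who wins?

Round 1: Proposal A 17, Proposal B 18, Proposal C 0, Proposal D 12. Proposal C eliminated.
Round 2: Proposal A 17, Proposal B 18, Proposal D 12. Proposal D eliminated.
Round 3: Proposal A 29, Proposal B 18. Proposal A has a majority (≥24).

Proposal A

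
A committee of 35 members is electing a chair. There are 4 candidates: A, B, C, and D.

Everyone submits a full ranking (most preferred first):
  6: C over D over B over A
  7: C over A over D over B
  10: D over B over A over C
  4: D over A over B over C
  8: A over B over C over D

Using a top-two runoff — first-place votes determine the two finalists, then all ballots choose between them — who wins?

Round 1 first-place votes: A 8, B 0, C 13, D 14. D and C advance.
Runoff: D is ranked above C on 14 ballots, C above D on 21.

C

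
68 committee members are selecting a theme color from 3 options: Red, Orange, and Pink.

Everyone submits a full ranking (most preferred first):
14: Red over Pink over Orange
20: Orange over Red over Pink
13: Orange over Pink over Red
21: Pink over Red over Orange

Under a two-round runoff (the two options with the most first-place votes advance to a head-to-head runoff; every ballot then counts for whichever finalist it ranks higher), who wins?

Round 1 first-place votes: Red 14, Orange 33, Pink 21. Orange and Pink advance.
Runoff: Orange is ranked above Pink on 33 ballots, Pink above Orange on 35.

Pink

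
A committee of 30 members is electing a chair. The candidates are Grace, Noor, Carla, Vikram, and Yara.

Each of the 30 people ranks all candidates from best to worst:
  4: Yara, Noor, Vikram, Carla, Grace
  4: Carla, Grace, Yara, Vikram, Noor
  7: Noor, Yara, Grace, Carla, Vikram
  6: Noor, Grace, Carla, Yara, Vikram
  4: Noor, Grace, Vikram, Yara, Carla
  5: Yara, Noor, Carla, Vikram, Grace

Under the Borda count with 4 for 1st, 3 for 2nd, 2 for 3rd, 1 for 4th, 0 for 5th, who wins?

Grace: 4×0 + 4×3 + 7×2 + 6×3 + 4×3 + 5×0 = 56
Noor: 4×3 + 4×0 + 7×4 + 6×4 + 4×4 + 5×3 = 95
Carla: 4×1 + 4×4 + 7×1 + 6×2 + 4×0 + 5×2 = 49
Vikram: 4×2 + 4×1 + 7×0 + 6×0 + 4×2 + 5×1 = 25
Yara: 4×4 + 4×2 + 7×3 + 6×1 + 4×1 + 5×4 = 75

Noor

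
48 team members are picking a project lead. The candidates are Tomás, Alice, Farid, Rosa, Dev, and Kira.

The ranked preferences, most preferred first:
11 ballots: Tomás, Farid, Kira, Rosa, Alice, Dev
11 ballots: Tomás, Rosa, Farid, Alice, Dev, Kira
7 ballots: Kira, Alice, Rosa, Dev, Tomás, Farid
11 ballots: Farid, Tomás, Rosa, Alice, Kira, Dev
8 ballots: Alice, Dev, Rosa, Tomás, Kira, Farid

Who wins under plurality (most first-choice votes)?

First-place votes: Tomás 22, Alice 8, Farid 11, Rosa 0, Dev 0, Kira 7.

Tomás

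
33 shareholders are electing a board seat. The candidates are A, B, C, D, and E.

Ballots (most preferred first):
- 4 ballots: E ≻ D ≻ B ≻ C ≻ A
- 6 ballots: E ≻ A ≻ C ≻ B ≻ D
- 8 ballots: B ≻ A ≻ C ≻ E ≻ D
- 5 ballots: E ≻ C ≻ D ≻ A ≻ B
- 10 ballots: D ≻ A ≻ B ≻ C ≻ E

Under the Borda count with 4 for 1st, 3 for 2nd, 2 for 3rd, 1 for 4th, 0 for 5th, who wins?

A

A: 4×0 + 6×3 + 8×3 + 5×1 + 10×3 = 77
B: 4×2 + 6×1 + 8×4 + 5×0 + 10×2 = 66
C: 4×1 + 6×2 + 8×2 + 5×3 + 10×1 = 57
D: 4×3 + 6×0 + 8×0 + 5×2 + 10×4 = 62
E: 4×4 + 6×4 + 8×1 + 5×4 + 10×0 = 68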